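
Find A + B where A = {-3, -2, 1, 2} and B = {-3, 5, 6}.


A + B = {a + b : a ∈ A, b ∈ B}.
Enumerate all |A|·|B| = 4·3 = 12 pairs (a, b) and collect distinct sums.
a = -3: -3+-3=-6, -3+5=2, -3+6=3
a = -2: -2+-3=-5, -2+5=3, -2+6=4
a = 1: 1+-3=-2, 1+5=6, 1+6=7
a = 2: 2+-3=-1, 2+5=7, 2+6=8
Collecting distinct sums: A + B = {-6, -5, -2, -1, 2, 3, 4, 6, 7, 8}
|A + B| = 10

A + B = {-6, -5, -2, -1, 2, 3, 4, 6, 7, 8}


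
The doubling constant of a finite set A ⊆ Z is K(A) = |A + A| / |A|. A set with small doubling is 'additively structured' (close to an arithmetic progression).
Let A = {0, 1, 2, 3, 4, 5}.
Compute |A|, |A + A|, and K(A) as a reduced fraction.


|A| = 6.
Compute A + A by enumerating all 36 pairs.
A + A = {0, 1, 2, 3, 4, 5, 6, 7, 8, 9, 10}, so |A + A| = 11.
K = |A + A| / |A| = 11/6 (already in lowest terms) ≈ 1.8333.
Reference: AP of size 6 gives K = 11/6 ≈ 1.8333; a fully generic set of size 6 gives K ≈ 3.5000.

|A| = 6, |A + A| = 11, K = 11/6.


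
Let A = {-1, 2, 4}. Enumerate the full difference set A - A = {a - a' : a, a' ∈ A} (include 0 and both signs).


A - A = {a - a' : a, a' ∈ A}.
Compute a - a' for each ordered pair (a, a'):
a = -1: -1--1=0, -1-2=-3, -1-4=-5
a = 2: 2--1=3, 2-2=0, 2-4=-2
a = 4: 4--1=5, 4-2=2, 4-4=0
Collecting distinct values (and noting 0 appears from a-a):
A - A = {-5, -3, -2, 0, 2, 3, 5}
|A - A| = 7

A - A = {-5, -3, -2, 0, 2, 3, 5}


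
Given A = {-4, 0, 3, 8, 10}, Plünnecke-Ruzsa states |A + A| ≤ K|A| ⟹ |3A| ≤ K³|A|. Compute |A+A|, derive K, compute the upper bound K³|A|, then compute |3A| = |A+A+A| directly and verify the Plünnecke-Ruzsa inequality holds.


|A| = 5.
Step 1: Compute A + A by enumerating all 25 pairs.
A + A = {-8, -4, -1, 0, 3, 4, 6, 8, 10, 11, 13, 16, 18, 20}, so |A + A| = 14.
Step 2: Doubling constant K = |A + A|/|A| = 14/5 = 14/5 ≈ 2.8000.
Step 3: Plünnecke-Ruzsa gives |3A| ≤ K³·|A| = (2.8000)³ · 5 ≈ 109.7600.
Step 4: Compute 3A = A + A + A directly by enumerating all triples (a,b,c) ∈ A³; |3A| = 28.
Step 5: Check 28 ≤ 109.7600? Yes ✓.

K = 14/5, Plünnecke-Ruzsa bound K³|A| ≈ 109.7600, |3A| = 28, inequality holds.


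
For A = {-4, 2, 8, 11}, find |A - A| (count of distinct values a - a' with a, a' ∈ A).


A - A = {a - a' : a, a' ∈ A}; |A| = 4.
Bounds: 2|A|-1 ≤ |A - A| ≤ |A|² - |A| + 1, i.e. 7 ≤ |A - A| ≤ 13.
Note: 0 ∈ A - A always (from a - a). The set is symmetric: if d ∈ A - A then -d ∈ A - A.
Enumerate nonzero differences d = a - a' with a > a' (then include -d):
Positive differences: {3, 6, 9, 12, 15}
Full difference set: {0} ∪ (positive diffs) ∪ (negative diffs).
|A - A| = 1 + 2·5 = 11 (matches direct enumeration: 11).

|A - A| = 11


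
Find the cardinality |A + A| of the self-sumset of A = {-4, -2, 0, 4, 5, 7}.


A + A = {a + a' : a, a' ∈ A}; |A| = 6.
General bounds: 2|A| - 1 ≤ |A + A| ≤ |A|(|A|+1)/2, i.e. 11 ≤ |A + A| ≤ 21.
Lower bound 2|A|-1 is attained iff A is an arithmetic progression.
Enumerate sums a + a' for a ≤ a' (symmetric, so this suffices):
a = -4: -4+-4=-8, -4+-2=-6, -4+0=-4, -4+4=0, -4+5=1, -4+7=3
a = -2: -2+-2=-4, -2+0=-2, -2+4=2, -2+5=3, -2+7=5
a = 0: 0+0=0, 0+4=4, 0+5=5, 0+7=7
a = 4: 4+4=8, 4+5=9, 4+7=11
a = 5: 5+5=10, 5+7=12
a = 7: 7+7=14
Distinct sums: {-8, -6, -4, -2, 0, 1, 2, 3, 4, 5, 7, 8, 9, 10, 11, 12, 14}
|A + A| = 17

|A + A| = 17


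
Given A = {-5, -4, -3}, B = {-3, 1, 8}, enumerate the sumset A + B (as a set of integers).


A + B = {a + b : a ∈ A, b ∈ B}.
Enumerate all |A|·|B| = 3·3 = 9 pairs (a, b) and collect distinct sums.
a = -5: -5+-3=-8, -5+1=-4, -5+8=3
a = -4: -4+-3=-7, -4+1=-3, -4+8=4
a = -3: -3+-3=-6, -3+1=-2, -3+8=5
Collecting distinct sums: A + B = {-8, -7, -6, -4, -3, -2, 3, 4, 5}
|A + B| = 9

A + B = {-8, -7, -6, -4, -3, -2, 3, 4, 5}


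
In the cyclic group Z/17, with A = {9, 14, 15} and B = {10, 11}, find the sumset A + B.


Work in Z/17Z: reduce every sum a + b modulo 17.
Enumerate all 6 pairs:
a = 9: 9+10=2, 9+11=3
a = 14: 14+10=7, 14+11=8
a = 15: 15+10=8, 15+11=9
Distinct residues collected: {2, 3, 7, 8, 9}
|A + B| = 5 (out of 17 total residues).

A + B = {2, 3, 7, 8, 9}


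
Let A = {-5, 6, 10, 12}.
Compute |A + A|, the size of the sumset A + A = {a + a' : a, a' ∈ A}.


A + A = {a + a' : a, a' ∈ A}; |A| = 4.
General bounds: 2|A| - 1 ≤ |A + A| ≤ |A|(|A|+1)/2, i.e. 7 ≤ |A + A| ≤ 10.
Lower bound 2|A|-1 is attained iff A is an arithmetic progression.
Enumerate sums a + a' for a ≤ a' (symmetric, so this suffices):
a = -5: -5+-5=-10, -5+6=1, -5+10=5, -5+12=7
a = 6: 6+6=12, 6+10=16, 6+12=18
a = 10: 10+10=20, 10+12=22
a = 12: 12+12=24
Distinct sums: {-10, 1, 5, 7, 12, 16, 18, 20, 22, 24}
|A + A| = 10

|A + A| = 10


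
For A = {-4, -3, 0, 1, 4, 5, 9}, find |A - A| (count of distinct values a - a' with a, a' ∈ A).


A - A = {a - a' : a, a' ∈ A}; |A| = 7.
Bounds: 2|A|-1 ≤ |A - A| ≤ |A|² - |A| + 1, i.e. 13 ≤ |A - A| ≤ 43.
Note: 0 ∈ A - A always (from a - a). The set is symmetric: if d ∈ A - A then -d ∈ A - A.
Enumerate nonzero differences d = a - a' with a > a' (then include -d):
Positive differences: {1, 3, 4, 5, 7, 8, 9, 12, 13}
Full difference set: {0} ∪ (positive diffs) ∪ (negative diffs).
|A - A| = 1 + 2·9 = 19 (matches direct enumeration: 19).

|A - A| = 19


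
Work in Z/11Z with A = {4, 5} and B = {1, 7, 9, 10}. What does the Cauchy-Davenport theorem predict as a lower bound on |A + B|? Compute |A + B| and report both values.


Cauchy-Davenport: |A + B| ≥ min(p, |A| + |B| - 1) for A, B nonempty in Z/pZ.
|A| = 2, |B| = 4, p = 11.
CD lower bound = min(11, 2 + 4 - 1) = min(11, 5) = 5.
Compute A + B mod 11 directly:
a = 4: 4+1=5, 4+7=0, 4+9=2, 4+10=3
a = 5: 5+1=6, 5+7=1, 5+9=3, 5+10=4
A + B = {0, 1, 2, 3, 4, 5, 6}, so |A + B| = 7.
Verify: 7 ≥ 5? Yes ✓.

CD lower bound = 5, actual |A + B| = 7.


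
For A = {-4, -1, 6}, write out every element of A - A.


A - A = {a - a' : a, a' ∈ A}.
Compute a - a' for each ordered pair (a, a'):
a = -4: -4--4=0, -4--1=-3, -4-6=-10
a = -1: -1--4=3, -1--1=0, -1-6=-7
a = 6: 6--4=10, 6--1=7, 6-6=0
Collecting distinct values (and noting 0 appears from a-a):
A - A = {-10, -7, -3, 0, 3, 7, 10}
|A - A| = 7

A - A = {-10, -7, -3, 0, 3, 7, 10}


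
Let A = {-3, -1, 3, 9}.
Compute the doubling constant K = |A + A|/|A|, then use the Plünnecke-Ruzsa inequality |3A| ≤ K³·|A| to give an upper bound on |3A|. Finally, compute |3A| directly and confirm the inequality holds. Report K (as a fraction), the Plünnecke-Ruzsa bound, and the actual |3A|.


|A| = 4.
Step 1: Compute A + A by enumerating all 16 pairs.
A + A = {-6, -4, -2, 0, 2, 6, 8, 12, 18}, so |A + A| = 9.
Step 2: Doubling constant K = |A + A|/|A| = 9/4 = 9/4 ≈ 2.2500.
Step 3: Plünnecke-Ruzsa gives |3A| ≤ K³·|A| = (2.2500)³ · 4 ≈ 45.5625.
Step 4: Compute 3A = A + A + A directly by enumerating all triples (a,b,c) ∈ A³; |3A| = 15.
Step 5: Check 15 ≤ 45.5625? Yes ✓.

K = 9/4, Plünnecke-Ruzsa bound K³|A| ≈ 45.5625, |3A| = 15, inequality holds.


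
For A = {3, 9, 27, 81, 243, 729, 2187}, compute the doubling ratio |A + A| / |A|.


|A| = 7.
Compute A + A by enumerating all 49 pairs.
A + A = {6, 12, 18, 30, 36, 54, 84, 90, 108, 162, 246, 252, 270, 324, 486, 732, 738, 756, 810, 972, 1458, 2190, 2196, 2214, 2268, 2430, 2916, 4374}, so |A + A| = 28.
K = |A + A| / |A| = 28/7 = 4/1 ≈ 4.0000.
Reference: AP of size 7 gives K = 13/7 ≈ 1.8571; a fully generic set of size 7 gives K ≈ 4.0000.

|A| = 7, |A + A| = 28, K = 28/7 = 4/1.


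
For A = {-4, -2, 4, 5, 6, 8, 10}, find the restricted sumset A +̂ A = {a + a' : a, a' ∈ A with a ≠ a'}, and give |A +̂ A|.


Restricted sumset: A +̂ A = {a + a' : a ∈ A, a' ∈ A, a ≠ a'}.
Equivalently, take A + A and drop any sum 2a that is achievable ONLY as a + a for a ∈ A (i.e. sums representable only with equal summands).
Enumerate pairs (a, a') with a < a' (symmetric, so each unordered pair gives one sum; this covers all a ≠ a'):
  -4 + -2 = -6
  -4 + 4 = 0
  -4 + 5 = 1
  -4 + 6 = 2
  -4 + 8 = 4
  -4 + 10 = 6
  -2 + 4 = 2
  -2 + 5 = 3
  -2 + 6 = 4
  -2 + 8 = 6
  -2 + 10 = 8
  4 + 5 = 9
  4 + 6 = 10
  4 + 8 = 12
  4 + 10 = 14
  5 + 6 = 11
  5 + 8 = 13
  5 + 10 = 15
  6 + 8 = 14
  6 + 10 = 16
  8 + 10 = 18
Collected distinct sums: {-6, 0, 1, 2, 3, 4, 6, 8, 9, 10, 11, 12, 13, 14, 15, 16, 18}
|A +̂ A| = 17
(Reference bound: |A +̂ A| ≥ 2|A| - 3 for |A| ≥ 2, with |A| = 7 giving ≥ 11.)

|A +̂ A| = 17


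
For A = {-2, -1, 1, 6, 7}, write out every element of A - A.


A - A = {a - a' : a, a' ∈ A}.
Compute a - a' for each ordered pair (a, a'):
a = -2: -2--2=0, -2--1=-1, -2-1=-3, -2-6=-8, -2-7=-9
a = -1: -1--2=1, -1--1=0, -1-1=-2, -1-6=-7, -1-7=-8
a = 1: 1--2=3, 1--1=2, 1-1=0, 1-6=-5, 1-7=-6
a = 6: 6--2=8, 6--1=7, 6-1=5, 6-6=0, 6-7=-1
a = 7: 7--2=9, 7--1=8, 7-1=6, 7-6=1, 7-7=0
Collecting distinct values (and noting 0 appears from a-a):
A - A = {-9, -8, -7, -6, -5, -3, -2, -1, 0, 1, 2, 3, 5, 6, 7, 8, 9}
|A - A| = 17

A - A = {-9, -8, -7, -6, -5, -3, -2, -1, 0, 1, 2, 3, 5, 6, 7, 8, 9}


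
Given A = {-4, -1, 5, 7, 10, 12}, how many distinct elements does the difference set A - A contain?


A - A = {a - a' : a, a' ∈ A}; |A| = 6.
Bounds: 2|A|-1 ≤ |A - A| ≤ |A|² - |A| + 1, i.e. 11 ≤ |A - A| ≤ 31.
Note: 0 ∈ A - A always (from a - a). The set is symmetric: if d ∈ A - A then -d ∈ A - A.
Enumerate nonzero differences d = a - a' with a > a' (then include -d):
Positive differences: {2, 3, 5, 6, 7, 8, 9, 11, 13, 14, 16}
Full difference set: {0} ∪ (positive diffs) ∪ (negative diffs).
|A - A| = 1 + 2·11 = 23 (matches direct enumeration: 23).

|A - A| = 23


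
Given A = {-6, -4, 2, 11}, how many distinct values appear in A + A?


A + A = {a + a' : a, a' ∈ A}; |A| = 4.
General bounds: 2|A| - 1 ≤ |A + A| ≤ |A|(|A|+1)/2, i.e. 7 ≤ |A + A| ≤ 10.
Lower bound 2|A|-1 is attained iff A is an arithmetic progression.
Enumerate sums a + a' for a ≤ a' (symmetric, so this suffices):
a = -6: -6+-6=-12, -6+-4=-10, -6+2=-4, -6+11=5
a = -4: -4+-4=-8, -4+2=-2, -4+11=7
a = 2: 2+2=4, 2+11=13
a = 11: 11+11=22
Distinct sums: {-12, -10, -8, -4, -2, 4, 5, 7, 13, 22}
|A + A| = 10

|A + A| = 10


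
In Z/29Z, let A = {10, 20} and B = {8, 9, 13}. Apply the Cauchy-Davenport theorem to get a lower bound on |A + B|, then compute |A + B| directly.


Cauchy-Davenport: |A + B| ≥ min(p, |A| + |B| - 1) for A, B nonempty in Z/pZ.
|A| = 2, |B| = 3, p = 29.
CD lower bound = min(29, 2 + 3 - 1) = min(29, 4) = 4.
Compute A + B mod 29 directly:
a = 10: 10+8=18, 10+9=19, 10+13=23
a = 20: 20+8=28, 20+9=0, 20+13=4
A + B = {0, 4, 18, 19, 23, 28}, so |A + B| = 6.
Verify: 6 ≥ 4? Yes ✓.

CD lower bound = 4, actual |A + B| = 6.


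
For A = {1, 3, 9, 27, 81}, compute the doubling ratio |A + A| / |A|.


|A| = 5.
Compute A + A by enumerating all 25 pairs.
A + A = {2, 4, 6, 10, 12, 18, 28, 30, 36, 54, 82, 84, 90, 108, 162}, so |A + A| = 15.
K = |A + A| / |A| = 15/5 = 3/1 ≈ 3.0000.
Reference: AP of size 5 gives K = 9/5 ≈ 1.8000; a fully generic set of size 5 gives K ≈ 3.0000.

|A| = 5, |A + A| = 15, K = 15/5 = 3/1.


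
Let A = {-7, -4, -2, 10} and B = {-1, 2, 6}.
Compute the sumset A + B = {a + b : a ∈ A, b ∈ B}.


A + B = {a + b : a ∈ A, b ∈ B}.
Enumerate all |A|·|B| = 4·3 = 12 pairs (a, b) and collect distinct sums.
a = -7: -7+-1=-8, -7+2=-5, -7+6=-1
a = -4: -4+-1=-5, -4+2=-2, -4+6=2
a = -2: -2+-1=-3, -2+2=0, -2+6=4
a = 10: 10+-1=9, 10+2=12, 10+6=16
Collecting distinct sums: A + B = {-8, -5, -3, -2, -1, 0, 2, 4, 9, 12, 16}
|A + B| = 11

A + B = {-8, -5, -3, -2, -1, 0, 2, 4, 9, 12, 16}


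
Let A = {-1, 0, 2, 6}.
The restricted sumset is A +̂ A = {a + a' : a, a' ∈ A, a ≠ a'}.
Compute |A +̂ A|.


Restricted sumset: A +̂ A = {a + a' : a ∈ A, a' ∈ A, a ≠ a'}.
Equivalently, take A + A and drop any sum 2a that is achievable ONLY as a + a for a ∈ A (i.e. sums representable only with equal summands).
Enumerate pairs (a, a') with a < a' (symmetric, so each unordered pair gives one sum; this covers all a ≠ a'):
  -1 + 0 = -1
  -1 + 2 = 1
  -1 + 6 = 5
  0 + 2 = 2
  0 + 6 = 6
  2 + 6 = 8
Collected distinct sums: {-1, 1, 2, 5, 6, 8}
|A +̂ A| = 6
(Reference bound: |A +̂ A| ≥ 2|A| - 3 for |A| ≥ 2, with |A| = 4 giving ≥ 5.)

|A +̂ A| = 6


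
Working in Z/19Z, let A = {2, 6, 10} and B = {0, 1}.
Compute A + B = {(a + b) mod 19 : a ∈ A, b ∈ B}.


Work in Z/19Z: reduce every sum a + b modulo 19.
Enumerate all 6 pairs:
a = 2: 2+0=2, 2+1=3
a = 6: 6+0=6, 6+1=7
a = 10: 10+0=10, 10+1=11
Distinct residues collected: {2, 3, 6, 7, 10, 11}
|A + B| = 6 (out of 19 total residues).

A + B = {2, 3, 6, 7, 10, 11}


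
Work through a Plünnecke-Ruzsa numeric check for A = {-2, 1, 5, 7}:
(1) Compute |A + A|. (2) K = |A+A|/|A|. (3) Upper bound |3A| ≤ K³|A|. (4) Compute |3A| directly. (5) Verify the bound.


|A| = 4.
Step 1: Compute A + A by enumerating all 16 pairs.
A + A = {-4, -1, 2, 3, 5, 6, 8, 10, 12, 14}, so |A + A| = 10.
Step 2: Doubling constant K = |A + A|/|A| = 10/4 = 10/4 ≈ 2.5000.
Step 3: Plünnecke-Ruzsa gives |3A| ≤ K³·|A| = (2.5000)³ · 4 ≈ 62.5000.
Step 4: Compute 3A = A + A + A directly by enumerating all triples (a,b,c) ∈ A³; |3A| = 18.
Step 5: Check 18 ≤ 62.5000? Yes ✓.

K = 10/4, Plünnecke-Ruzsa bound K³|A| ≈ 62.5000, |3A| = 18, inequality holds.


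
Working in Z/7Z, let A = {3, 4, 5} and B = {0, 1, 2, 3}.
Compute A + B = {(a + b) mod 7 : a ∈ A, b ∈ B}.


Work in Z/7Z: reduce every sum a + b modulo 7.
Enumerate all 12 pairs:
a = 3: 3+0=3, 3+1=4, 3+2=5, 3+3=6
a = 4: 4+0=4, 4+1=5, 4+2=6, 4+3=0
a = 5: 5+0=5, 5+1=6, 5+2=0, 5+3=1
Distinct residues collected: {0, 1, 3, 4, 5, 6}
|A + B| = 6 (out of 7 total residues).

A + B = {0, 1, 3, 4, 5, 6}


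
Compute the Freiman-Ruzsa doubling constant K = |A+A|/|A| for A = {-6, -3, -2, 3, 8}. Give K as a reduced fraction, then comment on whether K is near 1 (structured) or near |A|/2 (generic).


|A| = 5.
Compute A + A by enumerating all 25 pairs.
A + A = {-12, -9, -8, -6, -5, -4, -3, 0, 1, 2, 5, 6, 11, 16}, so |A + A| = 14.
K = |A + A| / |A| = 14/5 (already in lowest terms) ≈ 2.8000.
Reference: AP of size 5 gives K = 9/5 ≈ 1.8000; a fully generic set of size 5 gives K ≈ 3.0000.

|A| = 5, |A + A| = 14, K = 14/5.


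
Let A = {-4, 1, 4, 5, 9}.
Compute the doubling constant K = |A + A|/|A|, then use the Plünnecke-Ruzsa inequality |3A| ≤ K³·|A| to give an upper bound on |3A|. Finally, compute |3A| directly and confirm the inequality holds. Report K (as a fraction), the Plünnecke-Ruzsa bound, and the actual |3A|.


|A| = 5.
Step 1: Compute A + A by enumerating all 25 pairs.
A + A = {-8, -3, 0, 1, 2, 5, 6, 8, 9, 10, 13, 14, 18}, so |A + A| = 13.
Step 2: Doubling constant K = |A + A|/|A| = 13/5 = 13/5 ≈ 2.6000.
Step 3: Plünnecke-Ruzsa gives |3A| ≤ K³·|A| = (2.6000)³ · 5 ≈ 87.8800.
Step 4: Compute 3A = A + A + A directly by enumerating all triples (a,b,c) ∈ A³; |3A| = 25.
Step 5: Check 25 ≤ 87.8800? Yes ✓.

K = 13/5, Plünnecke-Ruzsa bound K³|A| ≈ 87.8800, |3A| = 25, inequality holds.


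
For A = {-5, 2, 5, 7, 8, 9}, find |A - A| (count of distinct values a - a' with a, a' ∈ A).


A - A = {a - a' : a, a' ∈ A}; |A| = 6.
Bounds: 2|A|-1 ≤ |A - A| ≤ |A|² - |A| + 1, i.e. 11 ≤ |A - A| ≤ 31.
Note: 0 ∈ A - A always (from a - a). The set is symmetric: if d ∈ A - A then -d ∈ A - A.
Enumerate nonzero differences d = a - a' with a > a' (then include -d):
Positive differences: {1, 2, 3, 4, 5, 6, 7, 10, 12, 13, 14}
Full difference set: {0} ∪ (positive diffs) ∪ (negative diffs).
|A - A| = 1 + 2·11 = 23 (matches direct enumeration: 23).

|A - A| = 23


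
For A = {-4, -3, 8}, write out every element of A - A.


A - A = {a - a' : a, a' ∈ A}.
Compute a - a' for each ordered pair (a, a'):
a = -4: -4--4=0, -4--3=-1, -4-8=-12
a = -3: -3--4=1, -3--3=0, -3-8=-11
a = 8: 8--4=12, 8--3=11, 8-8=0
Collecting distinct values (and noting 0 appears from a-a):
A - A = {-12, -11, -1, 0, 1, 11, 12}
|A - A| = 7

A - A = {-12, -11, -1, 0, 1, 11, 12}


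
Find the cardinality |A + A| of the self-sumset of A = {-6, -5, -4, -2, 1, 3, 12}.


A + A = {a + a' : a, a' ∈ A}; |A| = 7.
General bounds: 2|A| - 1 ≤ |A + A| ≤ |A|(|A|+1)/2, i.e. 13 ≤ |A + A| ≤ 28.
Lower bound 2|A|-1 is attained iff A is an arithmetic progression.
Enumerate sums a + a' for a ≤ a' (symmetric, so this suffices):
a = -6: -6+-6=-12, -6+-5=-11, -6+-4=-10, -6+-2=-8, -6+1=-5, -6+3=-3, -6+12=6
a = -5: -5+-5=-10, -5+-4=-9, -5+-2=-7, -5+1=-4, -5+3=-2, -5+12=7
a = -4: -4+-4=-8, -4+-2=-6, -4+1=-3, -4+3=-1, -4+12=8
a = -2: -2+-2=-4, -2+1=-1, -2+3=1, -2+12=10
a = 1: 1+1=2, 1+3=4, 1+12=13
a = 3: 3+3=6, 3+12=15
a = 12: 12+12=24
Distinct sums: {-12, -11, -10, -9, -8, -7, -6, -5, -4, -3, -2, -1, 1, 2, 4, 6, 7, 8, 10, 13, 15, 24}
|A + A| = 22

|A + A| = 22


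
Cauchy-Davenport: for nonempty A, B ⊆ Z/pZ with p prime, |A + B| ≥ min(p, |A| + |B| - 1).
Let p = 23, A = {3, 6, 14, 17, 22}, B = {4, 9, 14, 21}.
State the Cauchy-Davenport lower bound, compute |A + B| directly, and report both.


Cauchy-Davenport: |A + B| ≥ min(p, |A| + |B| - 1) for A, B nonempty in Z/pZ.
|A| = 5, |B| = 4, p = 23.
CD lower bound = min(23, 5 + 4 - 1) = min(23, 8) = 8.
Compute A + B mod 23 directly:
a = 3: 3+4=7, 3+9=12, 3+14=17, 3+21=1
a = 6: 6+4=10, 6+9=15, 6+14=20, 6+21=4
a = 14: 14+4=18, 14+9=0, 14+14=5, 14+21=12
a = 17: 17+4=21, 17+9=3, 17+14=8, 17+21=15
a = 22: 22+4=3, 22+9=8, 22+14=13, 22+21=20
A + B = {0, 1, 3, 4, 5, 7, 8, 10, 12, 13, 15, 17, 18, 20, 21}, so |A + B| = 15.
Verify: 15 ≥ 8? Yes ✓.

CD lower bound = 8, actual |A + B| = 15.


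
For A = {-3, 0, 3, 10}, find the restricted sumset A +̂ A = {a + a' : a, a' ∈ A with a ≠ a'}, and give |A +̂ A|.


Restricted sumset: A +̂ A = {a + a' : a ∈ A, a' ∈ A, a ≠ a'}.
Equivalently, take A + A and drop any sum 2a that is achievable ONLY as a + a for a ∈ A (i.e. sums representable only with equal summands).
Enumerate pairs (a, a') with a < a' (symmetric, so each unordered pair gives one sum; this covers all a ≠ a'):
  -3 + 0 = -3
  -3 + 3 = 0
  -3 + 10 = 7
  0 + 3 = 3
  0 + 10 = 10
  3 + 10 = 13
Collected distinct sums: {-3, 0, 3, 7, 10, 13}
|A +̂ A| = 6
(Reference bound: |A +̂ A| ≥ 2|A| - 3 for |A| ≥ 2, with |A| = 4 giving ≥ 5.)

|A +̂ A| = 6


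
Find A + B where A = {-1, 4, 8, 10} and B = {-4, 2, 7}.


A + B = {a + b : a ∈ A, b ∈ B}.
Enumerate all |A|·|B| = 4·3 = 12 pairs (a, b) and collect distinct sums.
a = -1: -1+-4=-5, -1+2=1, -1+7=6
a = 4: 4+-4=0, 4+2=6, 4+7=11
a = 8: 8+-4=4, 8+2=10, 8+7=15
a = 10: 10+-4=6, 10+2=12, 10+7=17
Collecting distinct sums: A + B = {-5, 0, 1, 4, 6, 10, 11, 12, 15, 17}
|A + B| = 10

A + B = {-5, 0, 1, 4, 6, 10, 11, 12, 15, 17}


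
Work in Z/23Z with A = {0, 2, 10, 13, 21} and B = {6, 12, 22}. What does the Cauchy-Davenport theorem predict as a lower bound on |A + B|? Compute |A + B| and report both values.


Cauchy-Davenport: |A + B| ≥ min(p, |A| + |B| - 1) for A, B nonempty in Z/pZ.
|A| = 5, |B| = 3, p = 23.
CD lower bound = min(23, 5 + 3 - 1) = min(23, 7) = 7.
Compute A + B mod 23 directly:
a = 0: 0+6=6, 0+12=12, 0+22=22
a = 2: 2+6=8, 2+12=14, 2+22=1
a = 10: 10+6=16, 10+12=22, 10+22=9
a = 13: 13+6=19, 13+12=2, 13+22=12
a = 21: 21+6=4, 21+12=10, 21+22=20
A + B = {1, 2, 4, 6, 8, 9, 10, 12, 14, 16, 19, 20, 22}, so |A + B| = 13.
Verify: 13 ≥ 7? Yes ✓.

CD lower bound = 7, actual |A + B| = 13.


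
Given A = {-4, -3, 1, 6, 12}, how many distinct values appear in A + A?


A + A = {a + a' : a, a' ∈ A}; |A| = 5.
General bounds: 2|A| - 1 ≤ |A + A| ≤ |A|(|A|+1)/2, i.e. 9 ≤ |A + A| ≤ 15.
Lower bound 2|A|-1 is attained iff A is an arithmetic progression.
Enumerate sums a + a' for a ≤ a' (symmetric, so this suffices):
a = -4: -4+-4=-8, -4+-3=-7, -4+1=-3, -4+6=2, -4+12=8
a = -3: -3+-3=-6, -3+1=-2, -3+6=3, -3+12=9
a = 1: 1+1=2, 1+6=7, 1+12=13
a = 6: 6+6=12, 6+12=18
a = 12: 12+12=24
Distinct sums: {-8, -7, -6, -3, -2, 2, 3, 7, 8, 9, 12, 13, 18, 24}
|A + A| = 14

|A + A| = 14


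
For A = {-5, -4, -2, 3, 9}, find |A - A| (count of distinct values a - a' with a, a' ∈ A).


A - A = {a - a' : a, a' ∈ A}; |A| = 5.
Bounds: 2|A|-1 ≤ |A - A| ≤ |A|² - |A| + 1, i.e. 9 ≤ |A - A| ≤ 21.
Note: 0 ∈ A - A always (from a - a). The set is symmetric: if d ∈ A - A then -d ∈ A - A.
Enumerate nonzero differences d = a - a' with a > a' (then include -d):
Positive differences: {1, 2, 3, 5, 6, 7, 8, 11, 13, 14}
Full difference set: {0} ∪ (positive diffs) ∪ (negative diffs).
|A - A| = 1 + 2·10 = 21 (matches direct enumeration: 21).

|A - A| = 21


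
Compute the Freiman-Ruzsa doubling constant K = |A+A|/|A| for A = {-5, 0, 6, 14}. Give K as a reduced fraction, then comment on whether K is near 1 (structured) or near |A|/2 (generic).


|A| = 4.
Compute A + A by enumerating all 16 pairs.
A + A = {-10, -5, 0, 1, 6, 9, 12, 14, 20, 28}, so |A + A| = 10.
K = |A + A| / |A| = 10/4 = 5/2 ≈ 2.5000.
Reference: AP of size 4 gives K = 7/4 ≈ 1.7500; a fully generic set of size 4 gives K ≈ 2.5000.

|A| = 4, |A + A| = 10, K = 10/4 = 5/2.


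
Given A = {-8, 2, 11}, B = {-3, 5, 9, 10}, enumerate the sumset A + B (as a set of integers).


A + B = {a + b : a ∈ A, b ∈ B}.
Enumerate all |A|·|B| = 3·4 = 12 pairs (a, b) and collect distinct sums.
a = -8: -8+-3=-11, -8+5=-3, -8+9=1, -8+10=2
a = 2: 2+-3=-1, 2+5=7, 2+9=11, 2+10=12
a = 11: 11+-3=8, 11+5=16, 11+9=20, 11+10=21
Collecting distinct sums: A + B = {-11, -3, -1, 1, 2, 7, 8, 11, 12, 16, 20, 21}
|A + B| = 12

A + B = {-11, -3, -1, 1, 2, 7, 8, 11, 12, 16, 20, 21}


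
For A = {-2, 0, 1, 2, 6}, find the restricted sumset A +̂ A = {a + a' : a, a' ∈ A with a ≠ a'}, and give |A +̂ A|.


Restricted sumset: A +̂ A = {a + a' : a ∈ A, a' ∈ A, a ≠ a'}.
Equivalently, take A + A and drop any sum 2a that is achievable ONLY as a + a for a ∈ A (i.e. sums representable only with equal summands).
Enumerate pairs (a, a') with a < a' (symmetric, so each unordered pair gives one sum; this covers all a ≠ a'):
  -2 + 0 = -2
  -2 + 1 = -1
  -2 + 2 = 0
  -2 + 6 = 4
  0 + 1 = 1
  0 + 2 = 2
  0 + 6 = 6
  1 + 2 = 3
  1 + 6 = 7
  2 + 6 = 8
Collected distinct sums: {-2, -1, 0, 1, 2, 3, 4, 6, 7, 8}
|A +̂ A| = 10
(Reference bound: |A +̂ A| ≥ 2|A| - 3 for |A| ≥ 2, with |A| = 5 giving ≥ 7.)

|A +̂ A| = 10


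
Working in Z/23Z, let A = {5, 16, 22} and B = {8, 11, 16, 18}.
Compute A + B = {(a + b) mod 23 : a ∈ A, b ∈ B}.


Work in Z/23Z: reduce every sum a + b modulo 23.
Enumerate all 12 pairs:
a = 5: 5+8=13, 5+11=16, 5+16=21, 5+18=0
a = 16: 16+8=1, 16+11=4, 16+16=9, 16+18=11
a = 22: 22+8=7, 22+11=10, 22+16=15, 22+18=17
Distinct residues collected: {0, 1, 4, 7, 9, 10, 11, 13, 15, 16, 17, 21}
|A + B| = 12 (out of 23 total residues).

A + B = {0, 1, 4, 7, 9, 10, 11, 13, 15, 16, 17, 21}


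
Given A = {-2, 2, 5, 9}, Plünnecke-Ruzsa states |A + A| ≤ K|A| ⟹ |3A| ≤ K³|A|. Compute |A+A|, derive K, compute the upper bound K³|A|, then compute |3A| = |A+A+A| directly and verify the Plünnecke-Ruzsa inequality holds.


|A| = 4.
Step 1: Compute A + A by enumerating all 16 pairs.
A + A = {-4, 0, 3, 4, 7, 10, 11, 14, 18}, so |A + A| = 9.
Step 2: Doubling constant K = |A + A|/|A| = 9/4 = 9/4 ≈ 2.2500.
Step 3: Plünnecke-Ruzsa gives |3A| ≤ K³·|A| = (2.2500)³ · 4 ≈ 45.5625.
Step 4: Compute 3A = A + A + A directly by enumerating all triples (a,b,c) ∈ A³; |3A| = 16.
Step 5: Check 16 ≤ 45.5625? Yes ✓.

K = 9/4, Plünnecke-Ruzsa bound K³|A| ≈ 45.5625, |3A| = 16, inequality holds.


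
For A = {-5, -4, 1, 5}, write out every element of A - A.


A - A = {a - a' : a, a' ∈ A}.
Compute a - a' for each ordered pair (a, a'):
a = -5: -5--5=0, -5--4=-1, -5-1=-6, -5-5=-10
a = -4: -4--5=1, -4--4=0, -4-1=-5, -4-5=-9
a = 1: 1--5=6, 1--4=5, 1-1=0, 1-5=-4
a = 5: 5--5=10, 5--4=9, 5-1=4, 5-5=0
Collecting distinct values (and noting 0 appears from a-a):
A - A = {-10, -9, -6, -5, -4, -1, 0, 1, 4, 5, 6, 9, 10}
|A - A| = 13

A - A = {-10, -9, -6, -5, -4, -1, 0, 1, 4, 5, 6, 9, 10}


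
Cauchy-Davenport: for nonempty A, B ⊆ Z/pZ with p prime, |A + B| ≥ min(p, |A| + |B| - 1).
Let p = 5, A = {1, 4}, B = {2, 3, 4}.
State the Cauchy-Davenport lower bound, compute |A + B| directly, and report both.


Cauchy-Davenport: |A + B| ≥ min(p, |A| + |B| - 1) for A, B nonempty in Z/pZ.
|A| = 2, |B| = 3, p = 5.
CD lower bound = min(5, 2 + 3 - 1) = min(5, 4) = 4.
Compute A + B mod 5 directly:
a = 1: 1+2=3, 1+3=4, 1+4=0
a = 4: 4+2=1, 4+3=2, 4+4=3
A + B = {0, 1, 2, 3, 4}, so |A + B| = 5.
Verify: 5 ≥ 4? Yes ✓.

CD lower bound = 4, actual |A + B| = 5.


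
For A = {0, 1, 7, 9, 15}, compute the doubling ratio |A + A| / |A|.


|A| = 5.
Compute A + A by enumerating all 25 pairs.
A + A = {0, 1, 2, 7, 8, 9, 10, 14, 15, 16, 18, 22, 24, 30}, so |A + A| = 14.
K = |A + A| / |A| = 14/5 (already in lowest terms) ≈ 2.8000.
Reference: AP of size 5 gives K = 9/5 ≈ 1.8000; a fully generic set of size 5 gives K ≈ 3.0000.

|A| = 5, |A + A| = 14, K = 14/5.


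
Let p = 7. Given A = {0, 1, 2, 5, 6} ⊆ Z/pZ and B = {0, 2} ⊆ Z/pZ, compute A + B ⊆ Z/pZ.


Work in Z/7Z: reduce every sum a + b modulo 7.
Enumerate all 10 pairs:
a = 0: 0+0=0, 0+2=2
a = 1: 1+0=1, 1+2=3
a = 2: 2+0=2, 2+2=4
a = 5: 5+0=5, 5+2=0
a = 6: 6+0=6, 6+2=1
Distinct residues collected: {0, 1, 2, 3, 4, 5, 6}
|A + B| = 7 (out of 7 total residues).

A + B = {0, 1, 2, 3, 4, 5, 6}


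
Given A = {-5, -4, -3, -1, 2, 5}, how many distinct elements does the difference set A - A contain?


A - A = {a - a' : a, a' ∈ A}; |A| = 6.
Bounds: 2|A|-1 ≤ |A - A| ≤ |A|² - |A| + 1, i.e. 11 ≤ |A - A| ≤ 31.
Note: 0 ∈ A - A always (from a - a). The set is symmetric: if d ∈ A - A then -d ∈ A - A.
Enumerate nonzero differences d = a - a' with a > a' (then include -d):
Positive differences: {1, 2, 3, 4, 5, 6, 7, 8, 9, 10}
Full difference set: {0} ∪ (positive diffs) ∪ (negative diffs).
|A - A| = 1 + 2·10 = 21 (matches direct enumeration: 21).

|A - A| = 21


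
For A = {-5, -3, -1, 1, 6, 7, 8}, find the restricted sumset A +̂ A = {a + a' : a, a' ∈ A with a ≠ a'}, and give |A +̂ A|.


Restricted sumset: A +̂ A = {a + a' : a ∈ A, a' ∈ A, a ≠ a'}.
Equivalently, take A + A and drop any sum 2a that is achievable ONLY as a + a for a ∈ A (i.e. sums representable only with equal summands).
Enumerate pairs (a, a') with a < a' (symmetric, so each unordered pair gives one sum; this covers all a ≠ a'):
  -5 + -3 = -8
  -5 + -1 = -6
  -5 + 1 = -4
  -5 + 6 = 1
  -5 + 7 = 2
  -5 + 8 = 3
  -3 + -1 = -4
  -3 + 1 = -2
  -3 + 6 = 3
  -3 + 7 = 4
  -3 + 8 = 5
  -1 + 1 = 0
  -1 + 6 = 5
  -1 + 7 = 6
  -1 + 8 = 7
  1 + 6 = 7
  1 + 7 = 8
  1 + 8 = 9
  6 + 7 = 13
  6 + 8 = 14
  7 + 8 = 15
Collected distinct sums: {-8, -6, -4, -2, 0, 1, 2, 3, 4, 5, 6, 7, 8, 9, 13, 14, 15}
|A +̂ A| = 17
(Reference bound: |A +̂ A| ≥ 2|A| - 3 for |A| ≥ 2, with |A| = 7 giving ≥ 11.)

|A +̂ A| = 17


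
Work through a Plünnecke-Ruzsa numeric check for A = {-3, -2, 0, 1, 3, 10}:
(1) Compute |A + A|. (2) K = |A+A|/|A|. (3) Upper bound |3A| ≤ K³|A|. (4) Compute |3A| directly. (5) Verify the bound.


|A| = 6.
Step 1: Compute A + A by enumerating all 36 pairs.
A + A = {-6, -5, -4, -3, -2, -1, 0, 1, 2, 3, 4, 6, 7, 8, 10, 11, 13, 20}, so |A + A| = 18.
Step 2: Doubling constant K = |A + A|/|A| = 18/6 = 18/6 ≈ 3.0000.
Step 3: Plünnecke-Ruzsa gives |3A| ≤ K³·|A| = (3.0000)³ · 6 ≈ 162.0000.
Step 4: Compute 3A = A + A + A directly by enumerating all triples (a,b,c) ∈ A³; |3A| = 31.
Step 5: Check 31 ≤ 162.0000? Yes ✓.

K = 18/6, Plünnecke-Ruzsa bound K³|A| ≈ 162.0000, |3A| = 31, inequality holds.


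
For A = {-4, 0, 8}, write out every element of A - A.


A - A = {a - a' : a, a' ∈ A}.
Compute a - a' for each ordered pair (a, a'):
a = -4: -4--4=0, -4-0=-4, -4-8=-12
a = 0: 0--4=4, 0-0=0, 0-8=-8
a = 8: 8--4=12, 8-0=8, 8-8=0
Collecting distinct values (and noting 0 appears from a-a):
A - A = {-12, -8, -4, 0, 4, 8, 12}
|A - A| = 7

A - A = {-12, -8, -4, 0, 4, 8, 12}


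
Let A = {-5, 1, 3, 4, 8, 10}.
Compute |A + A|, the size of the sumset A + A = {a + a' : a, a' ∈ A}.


A + A = {a + a' : a, a' ∈ A}; |A| = 6.
General bounds: 2|A| - 1 ≤ |A + A| ≤ |A|(|A|+1)/2, i.e. 11 ≤ |A + A| ≤ 21.
Lower bound 2|A|-1 is attained iff A is an arithmetic progression.
Enumerate sums a + a' for a ≤ a' (symmetric, so this suffices):
a = -5: -5+-5=-10, -5+1=-4, -5+3=-2, -5+4=-1, -5+8=3, -5+10=5
a = 1: 1+1=2, 1+3=4, 1+4=5, 1+8=9, 1+10=11
a = 3: 3+3=6, 3+4=7, 3+8=11, 3+10=13
a = 4: 4+4=8, 4+8=12, 4+10=14
a = 8: 8+8=16, 8+10=18
a = 10: 10+10=20
Distinct sums: {-10, -4, -2, -1, 2, 3, 4, 5, 6, 7, 8, 9, 11, 12, 13, 14, 16, 18, 20}
|A + A| = 19

|A + A| = 19


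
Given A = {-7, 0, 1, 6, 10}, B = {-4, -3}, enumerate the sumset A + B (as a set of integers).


A + B = {a + b : a ∈ A, b ∈ B}.
Enumerate all |A|·|B| = 5·2 = 10 pairs (a, b) and collect distinct sums.
a = -7: -7+-4=-11, -7+-3=-10
a = 0: 0+-4=-4, 0+-3=-3
a = 1: 1+-4=-3, 1+-3=-2
a = 6: 6+-4=2, 6+-3=3
a = 10: 10+-4=6, 10+-3=7
Collecting distinct sums: A + B = {-11, -10, -4, -3, -2, 2, 3, 6, 7}
|A + B| = 9

A + B = {-11, -10, -4, -3, -2, 2, 3, 6, 7}


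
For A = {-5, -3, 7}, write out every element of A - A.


A - A = {a - a' : a, a' ∈ A}.
Compute a - a' for each ordered pair (a, a'):
a = -5: -5--5=0, -5--3=-2, -5-7=-12
a = -3: -3--5=2, -3--3=0, -3-7=-10
a = 7: 7--5=12, 7--3=10, 7-7=0
Collecting distinct values (and noting 0 appears from a-a):
A - A = {-12, -10, -2, 0, 2, 10, 12}
|A - A| = 7

A - A = {-12, -10, -2, 0, 2, 10, 12}


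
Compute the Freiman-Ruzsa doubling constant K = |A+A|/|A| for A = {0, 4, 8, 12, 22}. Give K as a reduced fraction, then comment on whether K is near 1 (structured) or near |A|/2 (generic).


|A| = 5.
Compute A + A by enumerating all 25 pairs.
A + A = {0, 4, 8, 12, 16, 20, 22, 24, 26, 30, 34, 44}, so |A + A| = 12.
K = |A + A| / |A| = 12/5 (already in lowest terms) ≈ 2.4000.
Reference: AP of size 5 gives K = 9/5 ≈ 1.8000; a fully generic set of size 5 gives K ≈ 3.0000.

|A| = 5, |A + A| = 12, K = 12/5.


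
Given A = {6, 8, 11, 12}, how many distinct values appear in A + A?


A + A = {a + a' : a, a' ∈ A}; |A| = 4.
General bounds: 2|A| - 1 ≤ |A + A| ≤ |A|(|A|+1)/2, i.e. 7 ≤ |A + A| ≤ 10.
Lower bound 2|A|-1 is attained iff A is an arithmetic progression.
Enumerate sums a + a' for a ≤ a' (symmetric, so this suffices):
a = 6: 6+6=12, 6+8=14, 6+11=17, 6+12=18
a = 8: 8+8=16, 8+11=19, 8+12=20
a = 11: 11+11=22, 11+12=23
a = 12: 12+12=24
Distinct sums: {12, 14, 16, 17, 18, 19, 20, 22, 23, 24}
|A + A| = 10

|A + A| = 10


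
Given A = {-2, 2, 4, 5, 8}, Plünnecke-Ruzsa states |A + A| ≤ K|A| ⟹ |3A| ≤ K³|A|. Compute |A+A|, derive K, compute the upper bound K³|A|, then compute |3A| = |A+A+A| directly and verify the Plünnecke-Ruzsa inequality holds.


|A| = 5.
Step 1: Compute A + A by enumerating all 25 pairs.
A + A = {-4, 0, 2, 3, 4, 6, 7, 8, 9, 10, 12, 13, 16}, so |A + A| = 13.
Step 2: Doubling constant K = |A + A|/|A| = 13/5 = 13/5 ≈ 2.6000.
Step 3: Plünnecke-Ruzsa gives |3A| ≤ K³·|A| = (2.6000)³ · 5 ≈ 87.8800.
Step 4: Compute 3A = A + A + A directly by enumerating all triples (a,b,c) ∈ A³; |3A| = 23.
Step 5: Check 23 ≤ 87.8800? Yes ✓.

K = 13/5, Plünnecke-Ruzsa bound K³|A| ≈ 87.8800, |3A| = 23, inequality holds.


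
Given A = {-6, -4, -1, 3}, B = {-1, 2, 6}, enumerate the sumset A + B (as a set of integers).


A + B = {a + b : a ∈ A, b ∈ B}.
Enumerate all |A|·|B| = 4·3 = 12 pairs (a, b) and collect distinct sums.
a = -6: -6+-1=-7, -6+2=-4, -6+6=0
a = -4: -4+-1=-5, -4+2=-2, -4+6=2
a = -1: -1+-1=-2, -1+2=1, -1+6=5
a = 3: 3+-1=2, 3+2=5, 3+6=9
Collecting distinct sums: A + B = {-7, -5, -4, -2, 0, 1, 2, 5, 9}
|A + B| = 9

A + B = {-7, -5, -4, -2, 0, 1, 2, 5, 9}


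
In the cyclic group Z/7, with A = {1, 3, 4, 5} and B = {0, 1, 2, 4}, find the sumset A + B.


Work in Z/7Z: reduce every sum a + b modulo 7.
Enumerate all 16 pairs:
a = 1: 1+0=1, 1+1=2, 1+2=3, 1+4=5
a = 3: 3+0=3, 3+1=4, 3+2=5, 3+4=0
a = 4: 4+0=4, 4+1=5, 4+2=6, 4+4=1
a = 5: 5+0=5, 5+1=6, 5+2=0, 5+4=2
Distinct residues collected: {0, 1, 2, 3, 4, 5, 6}
|A + B| = 7 (out of 7 total residues).

A + B = {0, 1, 2, 3, 4, 5, 6}


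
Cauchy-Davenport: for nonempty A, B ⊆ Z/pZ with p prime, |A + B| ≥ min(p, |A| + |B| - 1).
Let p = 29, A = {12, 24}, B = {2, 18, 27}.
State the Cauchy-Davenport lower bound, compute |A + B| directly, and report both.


Cauchy-Davenport: |A + B| ≥ min(p, |A| + |B| - 1) for A, B nonempty in Z/pZ.
|A| = 2, |B| = 3, p = 29.
CD lower bound = min(29, 2 + 3 - 1) = min(29, 4) = 4.
Compute A + B mod 29 directly:
a = 12: 12+2=14, 12+18=1, 12+27=10
a = 24: 24+2=26, 24+18=13, 24+27=22
A + B = {1, 10, 13, 14, 22, 26}, so |A + B| = 6.
Verify: 6 ≥ 4? Yes ✓.

CD lower bound = 4, actual |A + B| = 6.


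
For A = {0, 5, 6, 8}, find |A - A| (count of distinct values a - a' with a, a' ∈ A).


A - A = {a - a' : a, a' ∈ A}; |A| = 4.
Bounds: 2|A|-1 ≤ |A - A| ≤ |A|² - |A| + 1, i.e. 7 ≤ |A - A| ≤ 13.
Note: 0 ∈ A - A always (from a - a). The set is symmetric: if d ∈ A - A then -d ∈ A - A.
Enumerate nonzero differences d = a - a' with a > a' (then include -d):
Positive differences: {1, 2, 3, 5, 6, 8}
Full difference set: {0} ∪ (positive diffs) ∪ (negative diffs).
|A - A| = 1 + 2·6 = 13 (matches direct enumeration: 13).

|A - A| = 13


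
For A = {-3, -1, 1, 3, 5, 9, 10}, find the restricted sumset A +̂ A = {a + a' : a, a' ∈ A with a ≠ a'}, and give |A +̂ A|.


Restricted sumset: A +̂ A = {a + a' : a ∈ A, a' ∈ A, a ≠ a'}.
Equivalently, take A + A and drop any sum 2a that is achievable ONLY as a + a for a ∈ A (i.e. sums representable only with equal summands).
Enumerate pairs (a, a') with a < a' (symmetric, so each unordered pair gives one sum; this covers all a ≠ a'):
  -3 + -1 = -4
  -3 + 1 = -2
  -3 + 3 = 0
  -3 + 5 = 2
  -3 + 9 = 6
  -3 + 10 = 7
  -1 + 1 = 0
  -1 + 3 = 2
  -1 + 5 = 4
  -1 + 9 = 8
  -1 + 10 = 9
  1 + 3 = 4
  1 + 5 = 6
  1 + 9 = 10
  1 + 10 = 11
  3 + 5 = 8
  3 + 9 = 12
  3 + 10 = 13
  5 + 9 = 14
  5 + 10 = 15
  9 + 10 = 19
Collected distinct sums: {-4, -2, 0, 2, 4, 6, 7, 8, 9, 10, 11, 12, 13, 14, 15, 19}
|A +̂ A| = 16
(Reference bound: |A +̂ A| ≥ 2|A| - 3 for |A| ≥ 2, with |A| = 7 giving ≥ 11.)

|A +̂ A| = 16


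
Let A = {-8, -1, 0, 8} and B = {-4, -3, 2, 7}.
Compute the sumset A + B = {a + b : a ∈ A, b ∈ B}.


A + B = {a + b : a ∈ A, b ∈ B}.
Enumerate all |A|·|B| = 4·4 = 16 pairs (a, b) and collect distinct sums.
a = -8: -8+-4=-12, -8+-3=-11, -8+2=-6, -8+7=-1
a = -1: -1+-4=-5, -1+-3=-4, -1+2=1, -1+7=6
a = 0: 0+-4=-4, 0+-3=-3, 0+2=2, 0+7=7
a = 8: 8+-4=4, 8+-3=5, 8+2=10, 8+7=15
Collecting distinct sums: A + B = {-12, -11, -6, -5, -4, -3, -1, 1, 2, 4, 5, 6, 7, 10, 15}
|A + B| = 15

A + B = {-12, -11, -6, -5, -4, -3, -1, 1, 2, 4, 5, 6, 7, 10, 15}


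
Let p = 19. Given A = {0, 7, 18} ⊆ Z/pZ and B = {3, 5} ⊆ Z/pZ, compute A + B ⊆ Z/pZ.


Work in Z/19Z: reduce every sum a + b modulo 19.
Enumerate all 6 pairs:
a = 0: 0+3=3, 0+5=5
a = 7: 7+3=10, 7+5=12
a = 18: 18+3=2, 18+5=4
Distinct residues collected: {2, 3, 4, 5, 10, 12}
|A + B| = 6 (out of 19 total residues).

A + B = {2, 3, 4, 5, 10, 12}


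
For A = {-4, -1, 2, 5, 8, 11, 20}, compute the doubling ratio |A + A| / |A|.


|A| = 7.
Compute A + A by enumerating all 49 pairs.
A + A = {-8, -5, -2, 1, 4, 7, 10, 13, 16, 19, 22, 25, 28, 31, 40}, so |A + A| = 15.
K = |A + A| / |A| = 15/7 (already in lowest terms) ≈ 2.1429.
Reference: AP of size 7 gives K = 13/7 ≈ 1.8571; a fully generic set of size 7 gives K ≈ 4.0000.

|A| = 7, |A + A| = 15, K = 15/7.


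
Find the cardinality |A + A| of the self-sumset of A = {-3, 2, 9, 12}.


A + A = {a + a' : a, a' ∈ A}; |A| = 4.
General bounds: 2|A| - 1 ≤ |A + A| ≤ |A|(|A|+1)/2, i.e. 7 ≤ |A + A| ≤ 10.
Lower bound 2|A|-1 is attained iff A is an arithmetic progression.
Enumerate sums a + a' for a ≤ a' (symmetric, so this suffices):
a = -3: -3+-3=-6, -3+2=-1, -3+9=6, -3+12=9
a = 2: 2+2=4, 2+9=11, 2+12=14
a = 9: 9+9=18, 9+12=21
a = 12: 12+12=24
Distinct sums: {-6, -1, 4, 6, 9, 11, 14, 18, 21, 24}
|A + A| = 10

|A + A| = 10


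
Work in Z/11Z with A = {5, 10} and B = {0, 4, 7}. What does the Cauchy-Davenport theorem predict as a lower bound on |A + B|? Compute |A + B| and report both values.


Cauchy-Davenport: |A + B| ≥ min(p, |A| + |B| - 1) for A, B nonempty in Z/pZ.
|A| = 2, |B| = 3, p = 11.
CD lower bound = min(11, 2 + 3 - 1) = min(11, 4) = 4.
Compute A + B mod 11 directly:
a = 5: 5+0=5, 5+4=9, 5+7=1
a = 10: 10+0=10, 10+4=3, 10+7=6
A + B = {1, 3, 5, 6, 9, 10}, so |A + B| = 6.
Verify: 6 ≥ 4? Yes ✓.

CD lower bound = 4, actual |A + B| = 6.


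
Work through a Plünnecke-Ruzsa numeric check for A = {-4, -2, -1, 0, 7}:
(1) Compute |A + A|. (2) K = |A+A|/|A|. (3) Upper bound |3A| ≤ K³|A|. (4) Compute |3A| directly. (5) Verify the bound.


|A| = 5.
Step 1: Compute A + A by enumerating all 25 pairs.
A + A = {-8, -6, -5, -4, -3, -2, -1, 0, 3, 5, 6, 7, 14}, so |A + A| = 13.
Step 2: Doubling constant K = |A + A|/|A| = 13/5 = 13/5 ≈ 2.6000.
Step 3: Plünnecke-Ruzsa gives |3A| ≤ K³·|A| = (2.6000)³ · 5 ≈ 87.8800.
Step 4: Compute 3A = A + A + A directly by enumerating all triples (a,b,c) ∈ A³; |3A| = 24.
Step 5: Check 24 ≤ 87.8800? Yes ✓.

K = 13/5, Plünnecke-Ruzsa bound K³|A| ≈ 87.8800, |3A| = 24, inequality holds.


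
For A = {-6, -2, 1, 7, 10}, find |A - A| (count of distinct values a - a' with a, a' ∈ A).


A - A = {a - a' : a, a' ∈ A}; |A| = 5.
Bounds: 2|A|-1 ≤ |A - A| ≤ |A|² - |A| + 1, i.e. 9 ≤ |A - A| ≤ 21.
Note: 0 ∈ A - A always (from a - a). The set is symmetric: if d ∈ A - A then -d ∈ A - A.
Enumerate nonzero differences d = a - a' with a > a' (then include -d):
Positive differences: {3, 4, 6, 7, 9, 12, 13, 16}
Full difference set: {0} ∪ (positive diffs) ∪ (negative diffs).
|A - A| = 1 + 2·8 = 17 (matches direct enumeration: 17).

|A - A| = 17


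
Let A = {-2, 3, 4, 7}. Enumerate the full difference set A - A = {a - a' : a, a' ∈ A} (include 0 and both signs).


A - A = {a - a' : a, a' ∈ A}.
Compute a - a' for each ordered pair (a, a'):
a = -2: -2--2=0, -2-3=-5, -2-4=-6, -2-7=-9
a = 3: 3--2=5, 3-3=0, 3-4=-1, 3-7=-4
a = 4: 4--2=6, 4-3=1, 4-4=0, 4-7=-3
a = 7: 7--2=9, 7-3=4, 7-4=3, 7-7=0
Collecting distinct values (and noting 0 appears from a-a):
A - A = {-9, -6, -5, -4, -3, -1, 0, 1, 3, 4, 5, 6, 9}
|A - A| = 13

A - A = {-9, -6, -5, -4, -3, -1, 0, 1, 3, 4, 5, 6, 9}


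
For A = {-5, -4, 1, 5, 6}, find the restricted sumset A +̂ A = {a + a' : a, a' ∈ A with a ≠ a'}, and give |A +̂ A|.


Restricted sumset: A +̂ A = {a + a' : a ∈ A, a' ∈ A, a ≠ a'}.
Equivalently, take A + A and drop any sum 2a that is achievable ONLY as a + a for a ∈ A (i.e. sums representable only with equal summands).
Enumerate pairs (a, a') with a < a' (symmetric, so each unordered pair gives one sum; this covers all a ≠ a'):
  -5 + -4 = -9
  -5 + 1 = -4
  -5 + 5 = 0
  -5 + 6 = 1
  -4 + 1 = -3
  -4 + 5 = 1
  -4 + 6 = 2
  1 + 5 = 6
  1 + 6 = 7
  5 + 6 = 11
Collected distinct sums: {-9, -4, -3, 0, 1, 2, 6, 7, 11}
|A +̂ A| = 9
(Reference bound: |A +̂ A| ≥ 2|A| - 3 for |A| ≥ 2, with |A| = 5 giving ≥ 7.)

|A +̂ A| = 9


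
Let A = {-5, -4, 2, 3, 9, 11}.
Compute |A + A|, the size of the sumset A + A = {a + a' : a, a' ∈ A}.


A + A = {a + a' : a, a' ∈ A}; |A| = 6.
General bounds: 2|A| - 1 ≤ |A + A| ≤ |A|(|A|+1)/2, i.e. 11 ≤ |A + A| ≤ 21.
Lower bound 2|A|-1 is attained iff A is an arithmetic progression.
Enumerate sums a + a' for a ≤ a' (symmetric, so this suffices):
a = -5: -5+-5=-10, -5+-4=-9, -5+2=-3, -5+3=-2, -5+9=4, -5+11=6
a = -4: -4+-4=-8, -4+2=-2, -4+3=-1, -4+9=5, -4+11=7
a = 2: 2+2=4, 2+3=5, 2+9=11, 2+11=13
a = 3: 3+3=6, 3+9=12, 3+11=14
a = 9: 9+9=18, 9+11=20
a = 11: 11+11=22
Distinct sums: {-10, -9, -8, -3, -2, -1, 4, 5, 6, 7, 11, 12, 13, 14, 18, 20, 22}
|A + A| = 17

|A + A| = 17


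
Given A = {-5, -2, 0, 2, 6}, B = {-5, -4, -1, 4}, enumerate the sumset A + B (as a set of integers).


A + B = {a + b : a ∈ A, b ∈ B}.
Enumerate all |A|·|B| = 5·4 = 20 pairs (a, b) and collect distinct sums.
a = -5: -5+-5=-10, -5+-4=-9, -5+-1=-6, -5+4=-1
a = -2: -2+-5=-7, -2+-4=-6, -2+-1=-3, -2+4=2
a = 0: 0+-5=-5, 0+-4=-4, 0+-1=-1, 0+4=4
a = 2: 2+-5=-3, 2+-4=-2, 2+-1=1, 2+4=6
a = 6: 6+-5=1, 6+-4=2, 6+-1=5, 6+4=10
Collecting distinct sums: A + B = {-10, -9, -7, -6, -5, -4, -3, -2, -1, 1, 2, 4, 5, 6, 10}
|A + B| = 15

A + B = {-10, -9, -7, -6, -5, -4, -3, -2, -1, 1, 2, 4, 5, 6, 10}
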